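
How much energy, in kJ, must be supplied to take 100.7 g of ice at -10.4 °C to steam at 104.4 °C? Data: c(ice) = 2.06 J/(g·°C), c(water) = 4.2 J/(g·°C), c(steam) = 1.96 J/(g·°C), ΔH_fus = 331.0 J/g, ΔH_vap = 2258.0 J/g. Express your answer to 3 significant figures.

q = 306 kJ

q1 (heat ice -10.4→0.0 °C): 100.7 × 2.06 × 10.4 = 2157 J
q2 (melt at 0 °C): 100.7 × 331.0 = 33332 J
q3 (heat water 0.0→100.0 °C): 100.7 × 4.2 × 100.0 = 42294 J
q4 (vaporize at 100 °C): 100.7 × 2258.0 = 227381 J
q5 (heat steam 100.0→104.4 °C): 100.7 × 1.96 × 4.4 = 868 J
Total: 2157 + 33332 + 42294 + 227381 + 868 = 306032 J = 306 kJ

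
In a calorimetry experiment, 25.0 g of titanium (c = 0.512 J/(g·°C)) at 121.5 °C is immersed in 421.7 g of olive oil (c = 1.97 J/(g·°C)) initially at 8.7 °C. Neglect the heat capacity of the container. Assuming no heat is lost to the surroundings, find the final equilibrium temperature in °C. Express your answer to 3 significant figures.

Heat lost by titanium = heat gained by olive oil.
(25.0)(0.512)(121.5 − T) = (421.7)(1.97)(T − 8.7)
12.8 (121.5 − T) = 830.749 (T − 8.7)
1555.2 − 12.8 T = 830.749 T − 7227.5
8782.7 = 843.549 T
T = 10.41 °C

T_f = 10.4 °C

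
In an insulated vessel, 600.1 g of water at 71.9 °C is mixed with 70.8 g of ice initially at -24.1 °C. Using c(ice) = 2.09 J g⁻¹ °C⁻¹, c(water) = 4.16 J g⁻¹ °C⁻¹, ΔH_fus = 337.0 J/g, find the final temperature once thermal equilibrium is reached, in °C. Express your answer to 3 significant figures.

Heat to bring ice to 0 °C and melt it: q₁ = 70.8×2.09×24.1 + 70.8×337.0 = 27426 J
Heat the water can supply cooling to 0 °C: 600.1×4.16×71.9 = 179492 J > q₁, so all ice melts.
Energy balance: 600.1×4.16×(71.9 − T) = 27426 + 70.8×4.16×(T − 0)
2496.416(71.9 − T) = 27426 + 294.528 T
179492 − 27426 = 2790.944 T
T = 152066 / 2790.944 = 54.49 °C

T_f = 54.5 °C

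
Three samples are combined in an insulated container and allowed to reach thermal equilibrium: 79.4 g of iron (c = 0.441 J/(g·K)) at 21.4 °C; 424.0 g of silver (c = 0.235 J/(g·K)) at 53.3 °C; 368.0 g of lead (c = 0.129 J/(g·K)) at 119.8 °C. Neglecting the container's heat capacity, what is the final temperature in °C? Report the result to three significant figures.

T_f = 64.5 °C

Σ mᵢcᵢ(T − Tᵢ) = 0  ⇒  T = Σ mᵢcᵢTᵢ / Σ mᵢcᵢ
Σ mᵢcᵢ = 79.4×0.441 + 424.0×0.235 + 368.0×0.129 = 182.1274
Σ mᵢcᵢTᵢ = 35.0154×21.4 + 99.64×53.3 + 47.472×119.8 = 11747
T = 11747 / 182.1274 = 64.50 °C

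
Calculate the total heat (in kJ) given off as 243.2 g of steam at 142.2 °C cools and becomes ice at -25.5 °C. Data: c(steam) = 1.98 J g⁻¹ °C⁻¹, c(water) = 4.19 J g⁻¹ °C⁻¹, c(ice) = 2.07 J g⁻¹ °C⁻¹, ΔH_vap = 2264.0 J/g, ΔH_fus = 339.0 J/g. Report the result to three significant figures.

q1 (cool steam 142.2→100 °C): 243.2 × 1.98 × 42.2 = 20321 J
q2 (condense at 100 °C): 243.2 × 2264.0 = 550605 J
q3 (cool water 100→0 °C): 243.2 × 4.19 × 100.0 = 101901 J
q4 (freeze at 0 °C): 243.2 × 339.0 = 82445 J
q5 (cool ice 0→-25.5 °C): 243.2 × 2.07 × 25.5 = 12837 J
Total: 20321 + 550605 + 101901 + 82445 + 12837 = 768109 J = 768 kJ

q = 768 kJ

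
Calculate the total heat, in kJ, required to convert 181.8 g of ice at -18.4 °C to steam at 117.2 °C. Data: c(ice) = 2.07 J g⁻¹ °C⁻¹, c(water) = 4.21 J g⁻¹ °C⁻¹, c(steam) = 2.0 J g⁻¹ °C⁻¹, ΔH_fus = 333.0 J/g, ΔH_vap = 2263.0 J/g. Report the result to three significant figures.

q1 (heat ice -18.4→0.0 °C): 181.8 × 2.07 × 18.4 = 6924 J
q2 (melt at 0 °C): 181.8 × 333.0 = 60539 J
q3 (heat water 0.0→100.0 °C): 181.8 × 4.21 × 100.0 = 76538 J
q4 (vaporize at 100 °C): 181.8 × 2263.0 = 411413 J
q5 (heat steam 100.0→117.2 °C): 181.8 × 2.0 × 17.2 = 6254 J
Total: 6924 + 60539 + 76538 + 411413 + 6254 = 561668 J = 562 kJ

q = 562 kJ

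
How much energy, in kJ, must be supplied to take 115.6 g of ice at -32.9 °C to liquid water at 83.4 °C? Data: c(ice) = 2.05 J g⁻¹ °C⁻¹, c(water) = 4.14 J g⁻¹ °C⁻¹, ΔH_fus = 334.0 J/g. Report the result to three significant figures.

q1 (heat ice -32.9→0.0 °C): 115.6 × 2.05 × 32.9 = 7797 J
q2 (melt at 0 °C): 115.6 × 334.0 = 38610 J
q3 (heat water 0.0→83.4 °C): 115.6 × 4.14 × 83.4 = 39914 J
Total: 7797 + 38610 + 39914 = 86321 J = 86.3 kJ

q = 86.3 kJ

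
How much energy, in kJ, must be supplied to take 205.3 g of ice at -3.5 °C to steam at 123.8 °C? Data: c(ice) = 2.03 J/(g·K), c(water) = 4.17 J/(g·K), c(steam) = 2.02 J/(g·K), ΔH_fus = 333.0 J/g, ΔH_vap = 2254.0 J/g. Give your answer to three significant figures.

q = 628 kJ

q1 (heat ice -3.5→0.0 °C): 205.3 × 2.03 × 3.5 = 1459 J
q2 (melt at 0 °C): 205.3 × 333.0 = 68365 J
q3 (heat water 0.0→100.0 °C): 205.3 × 4.17 × 100.0 = 85610 J
q4 (vaporize at 100 °C): 205.3 × 2254.0 = 462746 J
q5 (heat steam 100.0→123.8 °C): 205.3 × 2.02 × 23.8 = 9870 J
Total: 1459 + 68365 + 85610 + 462746 + 9870 = 628050 J = 628 kJ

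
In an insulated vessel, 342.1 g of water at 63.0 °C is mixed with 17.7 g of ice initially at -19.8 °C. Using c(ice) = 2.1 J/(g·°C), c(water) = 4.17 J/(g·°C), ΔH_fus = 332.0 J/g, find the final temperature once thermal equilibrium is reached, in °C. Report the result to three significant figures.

Heat to bring ice to 0 °C and melt it: q₁ = 17.7×2.1×19.8 + 17.7×332.0 = 6612.4 J
Heat the water can supply cooling to 0 °C: 342.1×4.17×63.0 = 89873.1 J > q₁, so all ice melts.
Energy balance: 342.1×4.17×(63.0 − T) = 6612.4 + 17.7×4.17×(T − 0)
1426.557(63.0 − T) = 6612.4 + 73.809 T
89873.1 − 6612.4 = 1500.366 T
T = 83260.7 / 1500.366 = 55.49 °C

T_f = 55.5 °C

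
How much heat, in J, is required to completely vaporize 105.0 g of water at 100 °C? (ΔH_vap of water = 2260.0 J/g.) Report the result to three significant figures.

q = m × ΔH_vap = 105.0 × 2260.0 = 237300 J

q = 237000 J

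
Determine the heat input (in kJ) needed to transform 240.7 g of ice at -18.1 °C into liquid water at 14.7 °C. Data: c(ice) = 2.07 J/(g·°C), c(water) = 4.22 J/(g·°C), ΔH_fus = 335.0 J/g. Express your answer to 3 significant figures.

q1 (heat ice -18.1→0.0 °C): 240.7 × 2.07 × 18.1 = 9018 J
q2 (melt at 0 °C): 240.7 × 335.0 = 80635 J
q3 (heat water 0.0→14.7 °C): 240.7 × 4.22 × 14.7 = 14932 J
Total: 9018 + 80635 + 14932 = 104585 J = 105 kJ

q = 105 kJ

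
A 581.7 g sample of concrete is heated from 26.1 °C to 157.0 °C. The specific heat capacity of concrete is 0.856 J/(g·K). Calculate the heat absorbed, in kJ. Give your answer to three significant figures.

q = m c ΔT = 581.7 × 0.856 × (157.0 − 26.1)
q = 581.7 × 0.856 × 130.9 = 65180 J = 65.2 kJ

q = 65.2 kJ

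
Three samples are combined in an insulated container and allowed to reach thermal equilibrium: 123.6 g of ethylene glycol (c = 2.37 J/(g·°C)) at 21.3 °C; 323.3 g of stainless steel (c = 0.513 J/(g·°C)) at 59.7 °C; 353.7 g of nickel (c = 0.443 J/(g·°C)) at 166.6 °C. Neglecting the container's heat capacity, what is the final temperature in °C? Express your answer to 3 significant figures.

T_f = 68.6 °C

Σ mᵢcᵢ(T − Tᵢ) = 0  ⇒  T = Σ mᵢcᵢTᵢ / Σ mᵢcᵢ
Σ mᵢcᵢ = 123.6×2.37 + 323.3×0.513 + 353.7×0.443 = 615.4740
Σ mᵢcᵢTᵢ = 292.932×21.3 + 165.8529×59.7 + 156.6891×166.6 = 42245
T = 42245 / 615.4740 = 68.64 °C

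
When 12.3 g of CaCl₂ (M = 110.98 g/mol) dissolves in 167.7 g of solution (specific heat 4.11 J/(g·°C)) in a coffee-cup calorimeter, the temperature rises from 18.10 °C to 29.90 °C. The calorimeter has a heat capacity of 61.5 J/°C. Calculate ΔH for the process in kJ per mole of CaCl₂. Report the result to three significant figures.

ΔH = -79.9 kJ/mol

|ΔT| = |29.90 − 18.10| = 11.80 °C
|q_surr| = (167.7 × 4.11 + 61.5) × 11.80 = 750.747 × 11.80 = 8858.8 J
n(CaCl₂) = 12.3 / 110.98 = 0.11083 mol
Temperature rose, so q_rxn = −|q_surr| = -8.8588 kJ
ΔH = q_rxn / n = -79.93 kJ/mol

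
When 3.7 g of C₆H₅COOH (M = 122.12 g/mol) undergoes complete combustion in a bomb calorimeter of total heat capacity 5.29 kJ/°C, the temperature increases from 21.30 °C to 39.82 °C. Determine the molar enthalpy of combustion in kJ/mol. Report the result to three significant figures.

ΔT = 39.82 − 21.30 = 18.52 °C
q_cal = C_cal × ΔT = 5.29 × 18.52 = 97.9708 kJ
n = 3.7 / 122.12 = 0.03030 mol
q_rxn = −q_cal = -97.9708 kJ
ΔH = -97.9708 / 0.03030 = -3233 kJ/mol

ΔH = -3230 kJ/mol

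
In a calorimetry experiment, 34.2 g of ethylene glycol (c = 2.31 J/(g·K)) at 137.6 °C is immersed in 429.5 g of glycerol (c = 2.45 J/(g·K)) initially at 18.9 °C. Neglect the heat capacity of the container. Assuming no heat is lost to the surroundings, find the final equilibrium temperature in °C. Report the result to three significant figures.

T_f = 27.2 °C

Heat lost by ethylene glycol = heat gained by glycerol.
(34.2)(2.31)(137.6 − T) = (429.5)(2.45)(T − 18.9)
79.002 (137.6 − T) = 1052.275 (T − 18.9)
10871 − 79.002 T = 1052.275 T − 19888
30759 = 1131.277 T
T = 27.19 °C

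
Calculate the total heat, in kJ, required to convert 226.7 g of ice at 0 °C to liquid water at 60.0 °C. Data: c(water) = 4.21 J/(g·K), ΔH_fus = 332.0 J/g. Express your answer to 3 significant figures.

q1 (melt at 0 °C): 226.7 × 332.0 = 75264 J
q2 (heat water 0.0→60.0 °C): 226.7 × 4.21 × 60.0 = 57264 J
Total: 75264 + 57264 = 132528 J = 133 kJ

q = 133 kJ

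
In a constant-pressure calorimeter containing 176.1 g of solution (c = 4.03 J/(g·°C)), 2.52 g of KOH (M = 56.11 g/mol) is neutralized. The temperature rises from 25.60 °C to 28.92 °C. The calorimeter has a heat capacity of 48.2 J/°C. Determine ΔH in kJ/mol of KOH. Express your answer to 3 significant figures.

|ΔT| = |28.92 − 25.60| = 3.32 °C
|q_surr| = (176.1 × 4.03 + 48.2) × 3.32 = 757.883 × 3.32 = 2516 J
n(KOH) = 2.52 / 56.11 = 0.04491 mol
Temperature rose, so q_rxn = −|q_surr| = -2.516 kJ
ΔH = q_rxn / n = -56.02 kJ/mol

ΔH = -56.0 kJ/mol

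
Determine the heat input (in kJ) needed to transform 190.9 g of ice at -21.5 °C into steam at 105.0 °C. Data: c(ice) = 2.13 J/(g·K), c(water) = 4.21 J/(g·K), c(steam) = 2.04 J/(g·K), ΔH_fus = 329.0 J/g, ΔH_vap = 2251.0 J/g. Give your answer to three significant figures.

q1 (heat ice -21.5→0.0 °C): 190.9 × 2.13 × 21.5 = 8742 J
q2 (melt at 0 °C): 190.9 × 329.0 = 62806 J
q3 (heat water 0.0→100.0 °C): 190.9 × 4.21 × 100.0 = 80369 J
q4 (vaporize at 100 °C): 190.9 × 2251.0 = 429716 J
q5 (heat steam 100.0→105.0 °C): 190.9 × 2.04 × 5.0 = 1947 J
Total: 8742 + 62806 + 80369 + 429716 + 1947 = 583580 J = 584 kJ

q = 584 kJ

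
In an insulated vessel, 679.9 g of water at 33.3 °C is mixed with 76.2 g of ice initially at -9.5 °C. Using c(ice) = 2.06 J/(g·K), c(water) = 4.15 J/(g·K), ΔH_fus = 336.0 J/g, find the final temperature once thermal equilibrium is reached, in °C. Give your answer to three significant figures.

T_f = 21.3 °C

Heat to bring ice to 0 °C and melt it: q₁ = 76.2×2.06×9.5 + 76.2×336.0 = 27094 J
Heat the water can supply cooling to 0 °C: 679.9×4.15×33.3 = 93958.8 J > q₁, so all ice melts.
Energy balance: 679.9×4.15×(33.3 − T) = 27094 + 76.2×4.15×(T − 0)
2821.585(33.3 − T) = 27094 + 316.23 T
93958.8 − 27094 = 3137.815 T
T = 66864.8 / 3137.815 = 21.31 °C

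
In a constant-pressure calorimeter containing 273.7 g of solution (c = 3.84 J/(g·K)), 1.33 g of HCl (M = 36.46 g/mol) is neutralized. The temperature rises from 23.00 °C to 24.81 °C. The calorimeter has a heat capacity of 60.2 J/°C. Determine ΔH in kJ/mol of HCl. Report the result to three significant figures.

ΔH = -55.1 kJ/mol

|ΔT| = |24.81 − 23.00| = 1.81 °C
|q_surr| = (273.7 × 3.84 + 60.2) × 1.81 = 1111.208 × 1.81 = 2011 J
n(HCl) = 1.33 / 36.46 = 0.03648 mol
Temperature rose, so q_rxn = −|q_surr| = -2.011 kJ
ΔH = q_rxn / n = -55.13 kJ/mol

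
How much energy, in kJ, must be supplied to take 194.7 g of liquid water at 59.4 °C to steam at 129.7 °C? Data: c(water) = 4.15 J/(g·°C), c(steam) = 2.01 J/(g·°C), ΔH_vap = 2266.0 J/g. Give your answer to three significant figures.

q1 (heat water 59.4→100.0 °C): 194.7 × 4.15 × 40.6 = 32805 J
q2 (vaporize at 100 °C): 194.7 × 2266.0 = 441190 J
q3 (heat steam 100.0→129.7 °C): 194.7 × 2.01 × 29.7 = 11623 J
Total: 32805 + 441190 + 11623 = 485618 J = 486 kJ

q = 486 kJ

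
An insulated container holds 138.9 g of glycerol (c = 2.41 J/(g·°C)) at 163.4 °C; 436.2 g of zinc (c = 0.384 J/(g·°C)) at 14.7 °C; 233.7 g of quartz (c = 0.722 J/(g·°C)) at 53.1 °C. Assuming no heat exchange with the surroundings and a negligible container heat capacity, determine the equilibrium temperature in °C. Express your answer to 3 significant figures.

Σ mᵢcᵢ(T − Tᵢ) = 0  ⇒  T = Σ mᵢcᵢTᵢ / Σ mᵢcᵢ
Σ mᵢcᵢ = 138.9×2.41 + 436.2×0.384 + 233.7×0.722 = 670.9812
Σ mᵢcᵢTᵢ = 334.749×163.4 + 167.5008×14.7 + 168.7314×53.1 = 66120
T = 66120 / 670.9812 = 98.54 °C

T_f = 98.5 °C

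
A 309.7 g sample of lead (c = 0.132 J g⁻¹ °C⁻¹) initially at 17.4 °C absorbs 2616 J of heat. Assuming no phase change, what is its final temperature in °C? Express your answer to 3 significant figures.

T_f = 81.4 °C

ΔT = q / (m c) = 2616 / (309.7 × 0.132) = 63.99 °C
T_f = 17.4 + 63.99 = 81.39 °C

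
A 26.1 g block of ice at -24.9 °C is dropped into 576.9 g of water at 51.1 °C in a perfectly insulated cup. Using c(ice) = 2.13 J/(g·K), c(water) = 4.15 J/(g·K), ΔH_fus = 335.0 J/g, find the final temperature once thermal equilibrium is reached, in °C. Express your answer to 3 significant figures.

Heat to bring ice to 0 °C and melt it: q₁ = 26.1×2.13×24.9 + 26.1×335.0 = 10128 J
Heat the water can supply cooling to 0 °C: 576.9×4.15×51.1 = 122340 J > q₁, so all ice melts.
Energy balance: 576.9×4.15×(51.1 − T) = 10128 + 26.1×4.15×(T − 0)
2394.135(51.1 − T) = 10128 + 108.315 T
122340 − 10128 = 2502.450 T
T = 112212 / 2502.450 = 44.84 °C

T_f = 44.8 °C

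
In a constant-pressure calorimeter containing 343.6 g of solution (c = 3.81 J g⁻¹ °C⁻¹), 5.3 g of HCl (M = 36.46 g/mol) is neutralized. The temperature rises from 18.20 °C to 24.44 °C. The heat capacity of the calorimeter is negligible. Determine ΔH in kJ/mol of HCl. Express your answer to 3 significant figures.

|ΔT| = |24.44 − 18.20| = 6.24 °C
|q_surr| = (343.6 × 3.81) × 6.24 = 1309.116 × 6.24 = 8169 J
n(HCl) = 5.3 / 36.46 = 0.1454 mol
Temperature rose, so q_rxn = −|q_surr| = -8.169 kJ
ΔH = q_rxn / n = -56.18 kJ/mol

ΔH = -56.2 kJ/mol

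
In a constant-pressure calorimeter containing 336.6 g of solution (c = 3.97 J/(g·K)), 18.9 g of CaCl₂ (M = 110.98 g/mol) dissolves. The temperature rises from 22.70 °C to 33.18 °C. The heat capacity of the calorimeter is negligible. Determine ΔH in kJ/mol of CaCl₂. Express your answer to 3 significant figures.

ΔH = -82.2 kJ/mol

|ΔT| = |33.18 − 22.70| = 10.48 °C
|q_surr| = (336.6 × 3.97) × 10.48 = 1336.302 × 10.48 = 14000 J
n(CaCl₂) = 18.9 / 110.98 = 0.1703 mol
Temperature rose, so q_rxn = −|q_surr| = -14.00 kJ
ΔH = q_rxn / n = -82.21 kJ/mol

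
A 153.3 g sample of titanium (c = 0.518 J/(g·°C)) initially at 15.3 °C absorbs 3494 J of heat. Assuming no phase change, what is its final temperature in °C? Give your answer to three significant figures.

ΔT = q / (m c) = 3494 / (153.3 × 0.518) = 44.00 °C
T_f = 15.3 + 44.00 = 59.30 °C

T_f = 59.3 °C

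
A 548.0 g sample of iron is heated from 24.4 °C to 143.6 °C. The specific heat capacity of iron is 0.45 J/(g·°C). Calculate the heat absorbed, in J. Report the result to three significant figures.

q = m c ΔT = 548.0 × 0.45 × (143.6 − 24.4)
q = 548.0 × 0.45 × 119.2 = 29390 J

q = 29400 J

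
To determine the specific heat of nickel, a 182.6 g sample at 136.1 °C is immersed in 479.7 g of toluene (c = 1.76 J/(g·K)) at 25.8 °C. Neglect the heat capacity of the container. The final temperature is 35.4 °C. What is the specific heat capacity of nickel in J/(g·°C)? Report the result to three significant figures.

c = 0.441 J/(g·°C)

q_gained = (479.7 × 1.76) × (35.4 − 25.8) = 8105 J
q_lost = 182.6 × c × (136.1 − 35.4) = 18387.82 c
Set equal: c = 8105 / 18387.82 = 0.441 J/(g·°C)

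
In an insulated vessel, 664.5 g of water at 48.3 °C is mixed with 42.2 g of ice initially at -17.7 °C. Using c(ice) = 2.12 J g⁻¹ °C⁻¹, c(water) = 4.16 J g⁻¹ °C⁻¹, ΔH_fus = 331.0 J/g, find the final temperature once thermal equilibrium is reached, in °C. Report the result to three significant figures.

T_f = 40.1 °C

Heat to bring ice to 0 °C and melt it: q₁ = 42.2×2.12×17.7 + 42.2×331.0 = 15552 J
Heat the water can supply cooling to 0 °C: 664.5×4.16×48.3 = 133517 J > q₁, so all ice melts.
Energy balance: 664.5×4.16×(48.3 − T) = 15552 + 42.2×4.16×(T − 0)
2764.32(48.3 − T) = 15552 + 175.552 T
133517 − 15552 = 2939.872 T
T = 117965 / 2939.872 = 40.13 °C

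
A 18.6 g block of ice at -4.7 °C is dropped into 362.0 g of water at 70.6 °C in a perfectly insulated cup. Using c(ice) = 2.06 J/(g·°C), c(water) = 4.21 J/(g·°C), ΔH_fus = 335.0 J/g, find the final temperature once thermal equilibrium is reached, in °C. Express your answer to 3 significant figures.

T_f = 63.1 °C

Heat to bring ice to 0 °C and melt it: q₁ = 18.6×2.06×4.7 + 18.6×335.0 = 6411.1 J
Heat the water can supply cooling to 0 °C: 362.0×4.21×70.6 = 107596 J > q₁, so all ice melts.
Energy balance: 362.0×4.21×(70.6 − T) = 6411.1 + 18.6×4.21×(T − 0)
1524.02(70.6 − T) = 6411.1 + 78.306 T
107596 − 6411.1 = 1602.326 T
T = 101184.9 / 1602.326 = 63.149 °C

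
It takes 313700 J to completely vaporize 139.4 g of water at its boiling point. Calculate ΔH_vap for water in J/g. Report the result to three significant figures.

ΔH_vap = q / m = 313700 / 139.4 = 2250 J/g

ΔH_vap = 2250 J/g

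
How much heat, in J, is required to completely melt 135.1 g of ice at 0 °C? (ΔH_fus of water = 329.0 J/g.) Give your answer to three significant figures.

q = m × ΔH_fus = 135.1 × 329.0 = 44448 J

q = 44400 J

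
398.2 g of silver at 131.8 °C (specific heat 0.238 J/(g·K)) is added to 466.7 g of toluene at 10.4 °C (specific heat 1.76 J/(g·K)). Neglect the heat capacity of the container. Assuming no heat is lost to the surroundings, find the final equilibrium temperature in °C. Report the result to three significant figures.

T_f = 23.0 °C

Heat lost by silver = heat gained by toluene.
(398.2)(0.238)(131.8 − T) = (466.7)(1.76)(T − 10.4)
94.7716 (131.8 − T) = 821.392 (T − 10.4)
12491 − 94.7716 T = 821.392 T − 8542.5
21033.5 = 916.1636 T
T = 22.96 °C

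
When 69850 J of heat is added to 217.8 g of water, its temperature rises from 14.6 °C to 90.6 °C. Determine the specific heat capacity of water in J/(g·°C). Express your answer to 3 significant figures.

c = 4.22 J/(g·°C)

c = q / (m ΔT) = 69850 / (217.8 × 76.0)
c = 69850 / 16552.8 = 4.22 J/(g·°C)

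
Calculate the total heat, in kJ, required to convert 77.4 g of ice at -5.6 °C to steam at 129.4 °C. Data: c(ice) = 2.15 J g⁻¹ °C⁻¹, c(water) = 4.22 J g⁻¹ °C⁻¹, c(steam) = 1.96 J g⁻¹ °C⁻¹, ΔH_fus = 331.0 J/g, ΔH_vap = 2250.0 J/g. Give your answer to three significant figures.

q1 (heat ice -5.6→0.0 °C): 77.4 × 2.15 × 5.6 = 932 J
q2 (melt at 0 °C): 77.4 × 331.0 = 25619 J
q3 (heat water 0.0→100.0 °C): 77.4 × 4.22 × 100.0 = 32663 J
q4 (vaporize at 100 °C): 77.4 × 2250.0 = 174150 J
q5 (heat steam 100.0→129.4 °C): 77.4 × 1.96 × 29.4 = 4460 J
Total: 932 + 25619 + 32663 + 174150 + 4460 = 237824 J = 238 kJ

q = 238 kJ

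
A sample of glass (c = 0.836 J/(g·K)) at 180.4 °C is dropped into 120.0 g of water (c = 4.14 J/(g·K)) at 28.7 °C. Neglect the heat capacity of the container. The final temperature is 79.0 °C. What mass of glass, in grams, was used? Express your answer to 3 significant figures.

q_gained = (120.0 × 4.14) × (79.0 − 28.7) = 24990 J
q_lost = m × 0.836 × (180.4 − 79.0) = 84.7704 m
m = 24990 / 84.7704 = 295 g

m = 295 g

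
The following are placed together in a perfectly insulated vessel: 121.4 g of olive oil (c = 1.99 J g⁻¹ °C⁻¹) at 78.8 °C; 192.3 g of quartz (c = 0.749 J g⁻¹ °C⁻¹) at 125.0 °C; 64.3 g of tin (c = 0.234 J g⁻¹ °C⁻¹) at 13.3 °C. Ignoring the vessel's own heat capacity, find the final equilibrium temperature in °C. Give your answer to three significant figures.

Σ mᵢcᵢ(T − Tᵢ) = 0  ⇒  T = Σ mᵢcᵢTᵢ / Σ mᵢcᵢ
Σ mᵢcᵢ = 121.4×1.99 + 192.3×0.749 + 64.3×0.234 = 400.6649
Σ mᵢcᵢTᵢ = 241.586×78.8 + 144.0327×125.0 + 15.0462×13.3 = 37241
T = 37241 / 400.6649 = 92.948 °C

T_f = 92.9 °C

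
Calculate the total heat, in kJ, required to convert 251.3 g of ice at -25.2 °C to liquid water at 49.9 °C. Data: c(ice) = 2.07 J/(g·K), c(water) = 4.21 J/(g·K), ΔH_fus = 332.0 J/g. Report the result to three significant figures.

q = 149 kJ

q1 (heat ice -25.2→0.0 °C): 251.3 × 2.07 × 25.2 = 13109 J
q2 (melt at 0 °C): 251.3 × 332.0 = 83432 J
q3 (heat water 0.0→49.9 °C): 251.3 × 4.21 × 49.9 = 52793 J
Total: 13109 + 83432 + 52793 = 149334 J = 149 kJ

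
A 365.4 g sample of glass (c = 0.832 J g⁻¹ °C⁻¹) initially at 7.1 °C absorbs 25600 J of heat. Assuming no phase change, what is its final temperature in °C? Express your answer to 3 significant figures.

T_f = 91.3 °C

ΔT = q / (m c) = 25600 / (365.4 × 0.832) = 84.21 °C
T_f = 7.1 + 84.21 = 91.31 °C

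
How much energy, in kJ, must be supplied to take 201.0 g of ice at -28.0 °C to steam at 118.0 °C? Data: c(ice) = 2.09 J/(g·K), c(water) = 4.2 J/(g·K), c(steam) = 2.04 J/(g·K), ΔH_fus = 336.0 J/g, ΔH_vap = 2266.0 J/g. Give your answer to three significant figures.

q = 627 kJ

q1 (heat ice -28.0→0.0 °C): 201.0 × 2.09 × 28.0 = 11763 J
q2 (melt at 0 °C): 201.0 × 336.0 = 67536 J
q3 (heat water 0.0→100.0 °C): 201.0 × 4.2 × 100.0 = 84420 J
q4 (vaporize at 100 °C): 201.0 × 2266.0 = 455466 J
q5 (heat steam 100.0→118.0 °C): 201.0 × 2.04 × 18.0 = 7381 J
Total: 11763 + 67536 + 84420 + 455466 + 7381 = 626566 J = 627 kJ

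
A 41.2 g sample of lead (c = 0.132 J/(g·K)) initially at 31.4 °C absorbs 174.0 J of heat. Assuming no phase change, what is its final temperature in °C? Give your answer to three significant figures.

ΔT = q / (m c) = 174.0 / (41.2 × 0.132) = 31.99 °C
T_f = 31.4 + 31.99 = 63.39 °C

T_f = 63.4 °C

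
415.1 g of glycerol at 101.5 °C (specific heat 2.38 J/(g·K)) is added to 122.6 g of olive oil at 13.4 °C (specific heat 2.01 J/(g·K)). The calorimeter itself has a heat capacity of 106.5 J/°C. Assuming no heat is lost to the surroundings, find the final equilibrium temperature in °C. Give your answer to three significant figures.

Heat lost by glycerol = heat gained by olive oil + calorimeter.
(415.1)(2.38)(101.5 − T) = [(122.6)(2.01) + 106.5](T − 13.4)
987.938 (101.5 − T) = 352.926 (T − 13.4)
100280 − 987.938 T = 352.926 T − 4729.2
105009.2 = 1340.864 T
T = 78.31 °C

T_f = 78.3 °C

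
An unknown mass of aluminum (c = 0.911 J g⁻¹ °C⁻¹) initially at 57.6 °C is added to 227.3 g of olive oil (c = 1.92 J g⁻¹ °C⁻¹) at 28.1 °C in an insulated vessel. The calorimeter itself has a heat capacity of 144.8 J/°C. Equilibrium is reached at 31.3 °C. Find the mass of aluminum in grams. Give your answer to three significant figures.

q_gained = (227.3 × 1.92 + 144.8) × (31.3 − 28.1) = 1860 J
q_lost = m × 0.911 × (57.6 − 31.3) = 23.9593 m
m = 1860 / 23.9593 = 77.6 g

m = 77.6 g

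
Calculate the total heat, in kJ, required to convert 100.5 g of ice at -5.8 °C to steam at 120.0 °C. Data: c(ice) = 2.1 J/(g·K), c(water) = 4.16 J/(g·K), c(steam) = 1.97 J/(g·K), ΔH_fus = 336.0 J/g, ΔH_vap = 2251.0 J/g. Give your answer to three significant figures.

q = 307 kJ

q1 (heat ice -5.8→0.0 °C): 100.5 × 2.1 × 5.8 = 1224 J
q2 (melt at 0 °C): 100.5 × 336.0 = 33768 J
q3 (heat water 0.0→100.0 °C): 100.5 × 4.16 × 100.0 = 41808 J
q4 (vaporize at 100 °C): 100.5 × 2251.0 = 226226 J
q5 (heat steam 100.0→120.0 °C): 100.5 × 1.97 × 20.0 = 3960 J
Total: 1224 + 33768 + 41808 + 226226 + 3960 = 306986 J = 307 kJ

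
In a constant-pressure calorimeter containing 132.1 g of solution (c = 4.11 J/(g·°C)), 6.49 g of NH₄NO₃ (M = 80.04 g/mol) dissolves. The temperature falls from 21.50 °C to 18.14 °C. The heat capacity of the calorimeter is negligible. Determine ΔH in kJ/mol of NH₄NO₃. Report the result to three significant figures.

|ΔT| = |18.14 − 21.50| = 3.36 °C
|q_surr| = (132.1 × 4.11) × 3.36 = 542.931 × 3.36 = 1824 J
n(NH₄NO₃) = 6.49 / 80.04 = 0.08108 mol
Temperature fell, so q_rxn = +|q_surr| = 1.824 kJ
ΔH = q_rxn / n = 22.50 kJ/mol

ΔH = 22.5 kJ/mol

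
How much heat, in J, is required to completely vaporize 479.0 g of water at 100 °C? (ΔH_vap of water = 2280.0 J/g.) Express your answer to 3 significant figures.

q = m × ΔH_vap = 479.0 × 2280.0 = 1092000 J

q = 1090000 J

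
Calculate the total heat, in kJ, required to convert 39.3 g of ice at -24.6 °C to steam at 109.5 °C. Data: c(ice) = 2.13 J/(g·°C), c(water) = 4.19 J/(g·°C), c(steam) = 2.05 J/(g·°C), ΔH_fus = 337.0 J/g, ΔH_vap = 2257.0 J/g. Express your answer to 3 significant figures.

q1 (heat ice -24.6→0.0 °C): 39.3 × 2.13 × 24.6 = 2059 J
q2 (melt at 0 °C): 39.3 × 337.0 = 13244 J
q3 (heat water 0.0→100.0 °C): 39.3 × 4.19 × 100.0 = 16467 J
q4 (vaporize at 100 °C): 39.3 × 2257.0 = 88700 J
q5 (heat steam 100.0→109.5 °C): 39.3 × 2.05 × 9.5 = 765 J
Total: 2059 + 13244 + 16467 + 88700 + 765 = 121235 J = 121 kJ

q = 121 kJ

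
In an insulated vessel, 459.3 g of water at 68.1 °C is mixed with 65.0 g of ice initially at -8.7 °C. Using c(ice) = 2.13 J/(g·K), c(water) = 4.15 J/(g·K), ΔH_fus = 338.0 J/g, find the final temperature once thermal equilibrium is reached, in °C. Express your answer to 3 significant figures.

T_f = 49.0 °C

Heat to bring ice to 0 °C and melt it: q₁ = 65.0×2.13×8.7 + 65.0×338.0 = 23175 J
Heat the water can supply cooling to 0 °C: 459.3×4.15×68.1 = 129805 J > q₁, so all ice melts.
Energy balance: 459.3×4.15×(68.1 − T) = 23175 + 65.0×4.15×(T − 0)
1906.095(68.1 − T) = 23175 + 269.75 T
129805 − 23175 = 2175.845 T
T = 106630 / 2175.845 = 49.01 °C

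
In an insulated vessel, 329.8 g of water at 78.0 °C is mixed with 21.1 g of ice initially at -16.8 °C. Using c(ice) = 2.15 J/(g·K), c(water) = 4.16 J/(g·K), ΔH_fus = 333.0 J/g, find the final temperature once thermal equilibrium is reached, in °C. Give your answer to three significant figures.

T_f = 68.0 °C

Heat to bring ice to 0 °C and melt it: q₁ = 21.1×2.15×16.8 + 21.1×333.0 = 7788.4 J
Heat the water can supply cooling to 0 °C: 329.8×4.16×78.0 = 107014 J > q₁, so all ice melts.
Energy balance: 329.8×4.16×(78.0 − T) = 7788.4 + 21.1×4.16×(T − 0)
1371.968(78.0 − T) = 7788.4 + 87.776 T
107014 − 7788.4 = 1459.744 T
T = 99225.6 / 1459.744 = 67.97 °C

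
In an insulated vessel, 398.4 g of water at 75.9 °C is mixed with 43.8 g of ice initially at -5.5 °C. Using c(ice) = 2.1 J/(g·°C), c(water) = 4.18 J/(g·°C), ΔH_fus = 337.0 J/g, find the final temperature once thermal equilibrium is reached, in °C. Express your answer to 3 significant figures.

T_f = 60.1 °C

Heat to bring ice to 0 °C and melt it: q₁ = 43.8×2.1×5.5 + 43.8×337.0 = 15266 J
Heat the water can supply cooling to 0 °C: 398.4×4.18×75.9 = 126397 J > q₁, so all ice melts.
Energy balance: 398.4×4.18×(75.9 − T) = 15266 + 43.8×4.18×(T − 0)
1665.312(75.9 − T) = 15266 + 183.084 T
126397 − 15266 = 1848.396 T
T = 111131 / 1848.396 = 60.12 °C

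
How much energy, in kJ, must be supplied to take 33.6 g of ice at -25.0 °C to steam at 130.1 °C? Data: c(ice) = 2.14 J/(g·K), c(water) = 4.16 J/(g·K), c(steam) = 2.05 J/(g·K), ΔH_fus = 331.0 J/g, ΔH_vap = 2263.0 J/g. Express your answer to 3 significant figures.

q1 (heat ice -25.0→0.0 °C): 33.6 × 2.14 × 25.0 = 1798 J
q2 (melt at 0 °C): 33.6 × 331.0 = 11122 J
q3 (heat water 0.0→100.0 °C): 33.6 × 4.16 × 100.0 = 13978 J
q4 (vaporize at 100 °C): 33.6 × 2263.0 = 76037 J
q5 (heat steam 100.0→130.1 °C): 33.6 × 2.05 × 30.1 = 2073 J
Total: 1798 + 11122 + 13978 + 76037 + 2073 = 105008 J = 105 kJ

q = 105 kJ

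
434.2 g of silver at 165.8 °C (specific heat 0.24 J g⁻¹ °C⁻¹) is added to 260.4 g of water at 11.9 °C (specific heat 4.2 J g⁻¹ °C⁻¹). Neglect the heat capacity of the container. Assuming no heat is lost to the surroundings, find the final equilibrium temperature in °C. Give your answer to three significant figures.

T_f = 25.3 °C

Heat lost by silver = heat gained by water.
(434.2)(0.24)(165.8 − T) = (260.4)(4.2)(T − 11.9)
104.208 (165.8 − T) = 1093.68 (T − 11.9)
17278 − 104.208 T = 1093.68 T − 13015
30293 = 1197.888 T
T = 25.29 °C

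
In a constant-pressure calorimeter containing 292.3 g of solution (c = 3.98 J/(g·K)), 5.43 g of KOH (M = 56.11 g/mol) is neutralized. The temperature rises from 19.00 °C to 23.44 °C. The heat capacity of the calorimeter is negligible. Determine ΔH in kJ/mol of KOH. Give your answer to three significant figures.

ΔH = -53.4 kJ/mol

|ΔT| = |23.44 − 19.00| = 4.44 °C
|q_surr| = (292.3 × 3.98) × 4.44 = 1163.354 × 4.44 = 5165 J
n(KOH) = 5.43 / 56.11 = 0.09677 mol
Temperature rose, so q_rxn = −|q_surr| = -5.165 kJ
ΔH = q_rxn / n = -53.37 kJ/mol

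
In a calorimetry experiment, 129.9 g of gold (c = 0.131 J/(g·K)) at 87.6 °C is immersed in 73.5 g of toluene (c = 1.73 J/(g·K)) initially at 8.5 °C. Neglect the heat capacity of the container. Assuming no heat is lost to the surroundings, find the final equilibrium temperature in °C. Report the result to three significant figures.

Heat lost by gold = heat gained by toluene.
(129.9)(0.131)(87.6 − T) = (73.5)(1.73)(T − 8.5)
17.0169 (87.6 − T) = 127.155 (T − 8.5)
1490.7 − 17.0169 T = 127.155 T − 1080.8
2571.5 = 144.1719 T
T = 17.84 °C

T_f = 17.8 °C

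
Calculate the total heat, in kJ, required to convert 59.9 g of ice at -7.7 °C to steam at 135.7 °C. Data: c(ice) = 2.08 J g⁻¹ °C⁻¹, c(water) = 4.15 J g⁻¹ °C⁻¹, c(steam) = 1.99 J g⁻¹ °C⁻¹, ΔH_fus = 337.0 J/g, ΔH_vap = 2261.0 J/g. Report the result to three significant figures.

q = 186 kJ

q1 (heat ice -7.7→0.0 °C): 59.9 × 2.08 × 7.7 = 959 J
q2 (melt at 0 °C): 59.9 × 337.0 = 20186 J
q3 (heat water 0.0→100.0 °C): 59.9 × 4.15 × 100.0 = 24859 J
q4 (vaporize at 100 °C): 59.9 × 2261.0 = 135434 J
q5 (heat steam 100.0→135.7 °C): 59.9 × 1.99 × 35.7 = 4255 J
Total: 959 + 20186 + 24859 + 135434 + 4255 = 185693 J = 186 kJ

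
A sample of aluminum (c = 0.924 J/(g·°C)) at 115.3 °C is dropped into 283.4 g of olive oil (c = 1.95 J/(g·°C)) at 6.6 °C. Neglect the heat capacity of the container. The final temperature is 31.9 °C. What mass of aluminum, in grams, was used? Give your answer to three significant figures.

m = 181 g

q_gained = (283.4 × 1.95) × (31.9 − 6.6) = 13980 J
q_lost = m × 0.924 × (115.3 − 31.9) = 77.0616 m
m = 13980 / 77.0616 = 181 g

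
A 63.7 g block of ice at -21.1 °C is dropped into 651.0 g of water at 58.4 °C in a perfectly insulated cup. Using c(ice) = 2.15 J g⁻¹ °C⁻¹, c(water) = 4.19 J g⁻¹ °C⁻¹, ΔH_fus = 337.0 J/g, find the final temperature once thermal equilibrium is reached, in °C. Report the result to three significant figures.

Heat to bring ice to 0 °C and melt it: q₁ = 63.7×2.15×21.1 + 63.7×337.0 = 24357 J
Heat the water can supply cooling to 0 °C: 651.0×4.19×58.4 = 159297 J > q₁, so all ice melts.
Energy balance: 651.0×4.19×(58.4 − T) = 24357 + 63.7×4.19×(T − 0)
2727.69(58.4 − T) = 24357 + 266.903 T
159297 − 24357 = 2994.593 T
T = 134940 / 2994.593 = 45.06 °C

T_f = 45.1 °C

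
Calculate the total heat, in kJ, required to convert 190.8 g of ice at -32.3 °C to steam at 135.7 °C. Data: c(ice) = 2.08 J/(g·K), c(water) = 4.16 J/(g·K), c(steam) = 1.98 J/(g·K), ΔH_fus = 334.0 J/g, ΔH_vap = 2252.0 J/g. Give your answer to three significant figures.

q = 599 kJ

q1 (heat ice -32.3→0.0 °C): 190.8 × 2.08 × 32.3 = 12819 J
q2 (melt at 0 °C): 190.8 × 334.0 = 63727 J
q3 (heat water 0.0→100.0 °C): 190.8 × 4.16 × 100.0 = 79373 J
q4 (vaporize at 100 °C): 190.8 × 2252.0 = 429682 J
q5 (heat steam 100.0→135.7 °C): 190.8 × 1.98 × 35.7 = 13487 J
Total: 12819 + 63727 + 79373 + 429682 + 13487 = 599088 J = 599 kJ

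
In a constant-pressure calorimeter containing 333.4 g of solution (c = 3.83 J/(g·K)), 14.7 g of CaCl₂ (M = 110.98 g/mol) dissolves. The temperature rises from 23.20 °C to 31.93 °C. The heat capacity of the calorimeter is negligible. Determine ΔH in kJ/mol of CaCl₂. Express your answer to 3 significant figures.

|ΔT| = |31.93 − 23.20| = 8.73 °C
|q_surr| = (333.4 × 3.83) × 8.73 = 1276.922 × 8.73 = 11150 J
n(CaCl₂) = 14.7 / 110.98 = 0.1325 mol
Temperature rose, so q_rxn = −|q_surr| = -11.15 kJ
ΔH = q_rxn / n = -84.15 kJ/mol

ΔH = -84.2 kJ/mol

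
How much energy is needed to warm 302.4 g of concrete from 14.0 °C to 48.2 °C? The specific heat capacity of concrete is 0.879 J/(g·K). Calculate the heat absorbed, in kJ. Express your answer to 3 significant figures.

q = m c ΔT = 302.4 × 0.879 × (48.2 − 14.0)
q = 302.4 × 0.879 × 34.2 = 9091 J = 9.09 kJ

q = 9.09 kJ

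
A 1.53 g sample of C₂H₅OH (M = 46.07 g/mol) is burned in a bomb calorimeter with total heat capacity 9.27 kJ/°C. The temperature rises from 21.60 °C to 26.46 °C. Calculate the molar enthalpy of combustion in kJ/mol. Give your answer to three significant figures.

ΔT = 26.46 − 21.60 = 4.86 °C
q_cal = C_cal × ΔT = 9.27 × 4.86 = 45.0522 kJ
n = 1.53 / 46.07 = 0.03321 mol
q_rxn = −q_cal = -45.0522 kJ
ΔH = -45.0522 / 0.03321 = -1357 kJ/mol

ΔH = -1360 kJ/mol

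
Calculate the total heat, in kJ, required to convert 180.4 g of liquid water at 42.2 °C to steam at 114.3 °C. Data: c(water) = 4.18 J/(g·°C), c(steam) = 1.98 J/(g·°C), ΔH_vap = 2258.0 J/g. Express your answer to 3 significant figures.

q1 (heat water 42.2→100.0 °C): 180.4 × 4.18 × 57.8 = 43585 J
q2 (vaporize at 100 °C): 180.4 × 2258.0 = 407343 J
q3 (heat steam 100.0→114.3 °C): 180.4 × 1.98 × 14.3 = 5108 J
Total: 43585 + 407343 + 5108 = 456036 J = 456 kJ

q = 456 kJ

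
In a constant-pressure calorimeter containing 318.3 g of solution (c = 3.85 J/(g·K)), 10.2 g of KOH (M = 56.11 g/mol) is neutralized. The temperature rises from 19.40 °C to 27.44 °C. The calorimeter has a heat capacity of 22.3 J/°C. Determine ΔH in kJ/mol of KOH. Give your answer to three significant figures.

|ΔT| = |27.44 − 19.40| = 8.04 °C
|q_surr| = (318.3 × 3.85 + 22.3) × 8.04 = 1247.755 × 8.04 = 10030 J
n(KOH) = 10.2 / 56.11 = 0.1818 mol
Temperature rose, so q_rxn = −|q_surr| = -10.03 kJ
ΔH = q_rxn / n = -55.17 kJ/mol

ΔH = -55.2 kJ/mol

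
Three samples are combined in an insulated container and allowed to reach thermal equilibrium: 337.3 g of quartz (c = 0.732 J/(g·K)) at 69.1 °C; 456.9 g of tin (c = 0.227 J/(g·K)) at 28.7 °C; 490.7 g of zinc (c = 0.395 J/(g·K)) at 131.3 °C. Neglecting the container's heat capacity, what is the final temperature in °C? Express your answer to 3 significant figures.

Σ mᵢcᵢ(T − Tᵢ) = 0  ⇒  T = Σ mᵢcᵢTᵢ / Σ mᵢcᵢ
Σ mᵢcᵢ = 337.3×0.732 + 456.9×0.227 + 490.7×0.395 = 544.4464
Σ mᵢcᵢTᵢ = 246.9036×69.1 + 103.7163×28.7 + 193.8265×131.3 = 45487
T = 45487 / 544.4464 = 83.547 °C

T_f = 83.5 °C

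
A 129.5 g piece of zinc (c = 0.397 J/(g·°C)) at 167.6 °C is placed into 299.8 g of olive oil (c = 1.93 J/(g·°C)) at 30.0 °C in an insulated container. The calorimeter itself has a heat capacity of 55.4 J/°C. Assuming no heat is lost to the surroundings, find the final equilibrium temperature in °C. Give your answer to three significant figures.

T_f = 40.3 °C

Heat lost by zinc = heat gained by olive oil + calorimeter.
(129.5)(0.397)(167.6 − T) = [(299.8)(1.93) + 55.4](T − 30.0)
51.4115 (167.6 − T) = 634.014 (T − 30.0)
8616.6 − 51.4115 T = 634.014 T − 19020
27636.6 = 685.4255 T
T = 40.32 °C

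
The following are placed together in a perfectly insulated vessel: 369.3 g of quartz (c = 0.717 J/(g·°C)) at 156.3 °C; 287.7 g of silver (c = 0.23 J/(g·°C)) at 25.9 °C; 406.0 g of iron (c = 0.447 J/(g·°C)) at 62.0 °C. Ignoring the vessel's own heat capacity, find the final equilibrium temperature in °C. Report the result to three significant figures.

Σ mᵢcᵢ(T − Tᵢ) = 0  ⇒  T = Σ mᵢcᵢTᵢ / Σ mᵢcᵢ
Σ mᵢcᵢ = 369.3×0.717 + 287.7×0.23 + 406.0×0.447 = 512.4411
Σ mᵢcᵢTᵢ = 264.7881×156.3 + 66.171×25.9 + 181.482×62.0 = 54352
T = 54352 / 512.4411 = 106.1 °C

T_f = 106 °C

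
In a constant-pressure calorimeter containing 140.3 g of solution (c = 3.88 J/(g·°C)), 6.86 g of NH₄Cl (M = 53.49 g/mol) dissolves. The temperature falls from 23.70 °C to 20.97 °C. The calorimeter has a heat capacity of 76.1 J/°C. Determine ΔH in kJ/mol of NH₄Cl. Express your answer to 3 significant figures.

ΔH = 13.2 kJ/mol

|ΔT| = |20.97 − 23.70| = 2.73 °C
|q_surr| = (140.3 × 3.88 + 76.1) × 2.73 = 620.464 × 2.73 = 1694 J
n(NH₄Cl) = 6.86 / 53.49 = 0.1282 mol
Temperature fell, so q_rxn = +|q_surr| = 1.694 kJ
ΔH = q_rxn / n = 13.21 kJ/mol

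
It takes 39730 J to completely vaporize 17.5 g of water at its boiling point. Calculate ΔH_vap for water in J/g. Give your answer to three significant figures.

ΔH_vap = 2270 J/g

ΔH_vap = q / m = 39730 / 17.5 = 2270 J/g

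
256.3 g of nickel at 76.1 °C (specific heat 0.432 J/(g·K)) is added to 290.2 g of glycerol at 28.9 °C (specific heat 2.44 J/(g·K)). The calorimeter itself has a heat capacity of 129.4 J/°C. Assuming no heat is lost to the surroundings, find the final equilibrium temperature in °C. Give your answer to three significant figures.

Heat lost by nickel = heat gained by glycerol + calorimeter.
(256.3)(0.432)(76.1 − T) = [(290.2)(2.44) + 129.4](T − 28.9)
110.7216 (76.1 − T) = 837.488 (T − 28.9)
8425.9 − 110.7216 T = 837.488 T − 24203
32628.9 = 948.2096 T
T = 34.41 °C

T_f = 34.4 °C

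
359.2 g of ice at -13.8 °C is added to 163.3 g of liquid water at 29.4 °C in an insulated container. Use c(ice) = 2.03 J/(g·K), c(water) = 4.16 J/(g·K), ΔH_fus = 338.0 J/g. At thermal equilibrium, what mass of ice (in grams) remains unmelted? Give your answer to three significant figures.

Heat to warm all ice to 0 °C: 359.2×2.03×13.8 = 10063 J
Heat released by water cooling to 0 °C: 163.3×4.16×29.4 = 19972 J
19972 J < 10063 + 359.2×338.0 = 131472.6 J, so not all ice melts; final T = 0 °C.
Heat left for melting: 19972 − 10063 = 9909 J
Mass melted = 9909 / 338.0 = 29.32 g
Ice remaining = 359.2 − 29.32 = 329.88 g

m_ice remaining = 330 g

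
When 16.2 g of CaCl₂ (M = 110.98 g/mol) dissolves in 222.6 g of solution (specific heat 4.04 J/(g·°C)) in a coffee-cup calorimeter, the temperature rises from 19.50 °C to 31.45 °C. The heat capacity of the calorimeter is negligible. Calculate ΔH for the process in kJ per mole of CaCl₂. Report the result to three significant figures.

|ΔT| = |31.45 − 19.50| = 11.95 °C
|q_surr| = (222.6 × 4.04) × 11.95 = 899.304 × 11.95 = 10750 J
n(CaCl₂) = 16.2 / 110.98 = 0.1460 mol
Temperature rose, so q_rxn = −|q_surr| = -10.75 kJ
ΔH = q_rxn / n = -73.63 kJ/mol

ΔH = -73.6 kJ/mol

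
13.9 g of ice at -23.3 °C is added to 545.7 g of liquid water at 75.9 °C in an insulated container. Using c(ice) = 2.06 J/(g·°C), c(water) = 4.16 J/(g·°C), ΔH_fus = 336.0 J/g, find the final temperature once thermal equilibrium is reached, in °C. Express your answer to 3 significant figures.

T_f = 71.7 °C

Heat to bring ice to 0 °C and melt it: q₁ = 13.9×2.06×23.3 + 13.9×336.0 = 5337.6 J
Heat the water can supply cooling to 0 °C: 545.7×4.16×75.9 = 172302 J > q₁, so all ice melts.
Energy balance: 545.7×4.16×(75.9 − T) = 5337.6 + 13.9×4.16×(T − 0)
2270.112(75.9 − T) = 5337.6 + 57.824 T
172302 − 5337.6 = 2327.936 T
T = 166964.4 / 2327.936 = 71.72 °C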